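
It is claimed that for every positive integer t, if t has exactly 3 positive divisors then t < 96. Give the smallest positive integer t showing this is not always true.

For t = 4, 9, 25, 49 the conclusion holds.
t = 121: τ(121) = 3; 121 ≥ 96.
So t = 121 is the smallest counterexample.

t = 121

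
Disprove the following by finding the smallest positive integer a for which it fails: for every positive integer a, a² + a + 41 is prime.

We need the least positive integer a for which a² + a + 41 is not prime.
For a = 1, 2, 3, 4, …, 37, 38, 39 the conclusion holds.
a = 40: a² + a + 41 = 1681 = 41 × 41, composite.

a = 40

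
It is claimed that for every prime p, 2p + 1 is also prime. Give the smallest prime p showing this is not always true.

p = 7

A counterexample is any prime p such that 2p + 1 is not prime; we check each in order.
p = 2: 2p + 1 = 5, prime.
p = 3: 2p + 1 = 7, prime.
p = 5: 2p + 1 = 11, prime.
p = 7: 2p + 1 = 15 = 3 × 5, not prime.
So p = 7 is the smallest counterexample.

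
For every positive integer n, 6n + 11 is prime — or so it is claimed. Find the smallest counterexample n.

Check each positive integer n in order until 6n + 11 is not prime.
For n = 1, 2, 3 the conclusion holds.
n = 4: 6n + 11 = 35 = 5 × 7, composite.
So n = 4 is the smallest counterexample.

n = 4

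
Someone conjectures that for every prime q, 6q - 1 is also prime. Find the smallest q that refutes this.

The first 4 eligible values, up to q = 7, all satisfy the conclusion.
q = 11: 6q - 1 = 65 = 5 × 13, not prime.

q = 11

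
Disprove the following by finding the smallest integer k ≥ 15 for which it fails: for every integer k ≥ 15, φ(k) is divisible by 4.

k = 18

Check each integer k ≥ 15 in order until φ(k) is not divisible by 4.
For k = 15, 16, 17 the conclusion holds.
k = 18: φ(18) = 6; 6 mod 4 = 2.
Thus k = 18 disproves the claim, and no smaller k works.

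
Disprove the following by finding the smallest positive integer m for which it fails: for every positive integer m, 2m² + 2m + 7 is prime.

m = 6

A counterexample is any positive integer m such that 2m² + 2m + 7 is not prime; we check each in order.
The first 5 eligible values, up to m = 5, all satisfy the conclusion.
m = 6: 2m² + 2m + 7 = 91 = 7 × 13, composite.
So m = 6 is the smallest counterexample.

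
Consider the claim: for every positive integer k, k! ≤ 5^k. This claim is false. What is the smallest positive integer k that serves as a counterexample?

k = 12

A counterexample is any positive integer k such that k! > 5^k; we check each in order.
For k = 1, 2, 3, 4, …, 9, 10, 11 the conclusion holds.
k = 12: k! = 479001600 and 5^k = 244140625, so 479001600 > 244140625.
So k = 12 is the smallest counterexample.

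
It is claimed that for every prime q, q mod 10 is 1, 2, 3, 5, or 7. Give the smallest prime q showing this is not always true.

A counterexample is any prime q such that the claim fails; we check each in order.
For q = 2, 3, 5, 7, 11, 13, 17 the conclusion holds.
q = 19: 19 mod 10 = 9 — not in {1, 2, 3, 5, 7}.
So q = 19 is the smallest counterexample.

q = 19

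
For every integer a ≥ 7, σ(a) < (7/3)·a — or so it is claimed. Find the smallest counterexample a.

a = 12

a = 7: σ(7) = 8; 8 < 49/3.
a = 8: σ(8) = 15; 15 < 56/3.
a = 9: σ(9) = 13; 13 < 21.
a = 10: σ(10) = 18; 18 < 70/3.
a = 11: σ(11) = 12; 12 < 77/3.
a = 12: σ(12) = 28; 28 ≥ 28.
So a = 12 is the smallest counterexample.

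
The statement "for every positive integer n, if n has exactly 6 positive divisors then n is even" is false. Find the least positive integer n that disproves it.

A counterexample is any positive integer n such that n has exactly 6 positive divisors but n is odd; we check each in order.
n = 12: divisors of 12: 1, 2, 3, 4, 6, 12; 12 is even.
n = 18: divisors of 18: 1, 2, 3, 6, 9, 18; 18 is even.
n = 20: divisors of 20: 1, 2, 4, 5, 10, 20; 20 is even.
n = 28: divisors of 28: 1, 2, 4, 7, 14, 28; 28 is even.
n = 32: divisors of 32: 1, 2, 4, 8, 16, 32; 32 is even.
n = 44: divisors of 44: 1, 2, 4, 11, 22, 44; 44 is even.
n = 45: divisors of 45: 1, 3, 5, 9, 15, 45; 45 is odd.

n = 45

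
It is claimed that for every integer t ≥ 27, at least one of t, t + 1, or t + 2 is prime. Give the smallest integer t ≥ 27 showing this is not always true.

t = 32

For t = 27, 28, 29, 30, 31 the conclusion holds.
t = 32: 32 = 2 × 16; 33 = 3 × 11; 34 = 2 × 17 — all composite.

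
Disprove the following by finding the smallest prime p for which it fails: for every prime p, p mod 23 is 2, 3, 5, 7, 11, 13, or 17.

p = 19

p = 2: 2 mod 23 = 2.
p = 3: 3 mod 23 = 3.
p = 5: 5 mod 23 = 5.
p = 7: 7 mod 23 = 7.
p = 11: 11 mod 23 = 11.
p = 13: 13 mod 23 = 13.
p = 17: 17 mod 23 = 17.
p = 19: 19 mod 23 = 19 — not in {2, 3, 5, 7, 11, 13, 17}.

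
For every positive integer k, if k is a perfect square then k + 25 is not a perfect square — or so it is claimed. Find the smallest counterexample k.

Check each positive integer k in order until k is a perfect square but k + 25 is a perfect square.
For k = 1, 4, 9, 16, …, 81, 100, 121 the conclusion holds.
k = 144: 144 = 12² and 144 + 25 = 169 = 13².

k = 144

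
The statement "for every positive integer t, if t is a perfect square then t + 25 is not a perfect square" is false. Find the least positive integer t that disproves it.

t = 144

The first 11 eligible values, up to t = 121, all satisfy the conclusion.
t = 144: 144 = 12² and 144 + 25 = 169 = 13².
Thus t = 144 disproves the claim, and no smaller t works.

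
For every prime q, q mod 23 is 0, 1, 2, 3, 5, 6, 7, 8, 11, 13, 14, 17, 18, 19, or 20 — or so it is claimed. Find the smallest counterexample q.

q = 61

The first 17 eligible values, up to q = 59, all satisfy the conclusion.
q = 61: 61 mod 23 = 15 — not in {0, 1, 2, 3, 5, 6, 7, 8, 11, 13, 14, 17, 18, 19, 20}.
Hence q = 61 is a counterexample.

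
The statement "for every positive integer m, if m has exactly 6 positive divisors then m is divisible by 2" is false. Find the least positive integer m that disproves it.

A counterexample is any positive integer m such that m has exactly 6 positive divisors but m is not divisible by 2; we check each in order.
For m = 12, 18, 20, 28, 32, 44 the conclusion holds.
m = 45: τ(45) = 6; 45 mod 2 = 1.
Thus m = 45 disproves the claim, and no smaller m works.

m = 45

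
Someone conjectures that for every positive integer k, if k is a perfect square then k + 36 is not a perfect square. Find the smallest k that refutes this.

We need the least positive integer k for which k is a perfect square but k + 36 is a perfect square.
For k = 1, 4, 9, 16, 25, 36, 49 the conclusion holds.
k = 64: 64 = 8² and 64 + 36 = 100 = 10².
Thus k = 64 disproves the claim, and no smaller k works.

k = 64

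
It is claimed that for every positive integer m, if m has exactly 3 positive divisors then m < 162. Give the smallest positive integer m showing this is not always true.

A counterexample is any positive integer m such that m has exactly 3 positive divisors but the claim fails; we check each in order.
The first 5 eligible values, up to m = 121, all satisfy the conclusion.
m = 169: τ(169) = 3; 169 ≥ 162.

m = 169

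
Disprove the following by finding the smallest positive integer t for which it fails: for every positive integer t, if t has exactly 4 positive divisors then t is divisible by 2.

We need the least positive integer t for which t has exactly 4 positive divisors but t is not divisible by 2.
The first 4 eligible values, up to t = 14, all satisfy the conclusion.
t = 15: τ(15) = 4; 15 mod 2 = 1.

t = 15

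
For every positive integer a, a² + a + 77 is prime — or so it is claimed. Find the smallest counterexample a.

A counterexample is any positive integer a such that a² + a + 77 is not prime; we check each in order.
a = 1: a² + a + 77 = 79, prime.
a = 2: a² + a + 77 = 83, prime.
a = 3: a² + a + 77 = 89, prime.
a = 4: a² + a + 77 = 97, prime.
a = 5: a² + a + 77 = 107, prime.
a = 6: a² + a + 77 = 119 = 7 × 17, composite.
Thus a = 6 disproves the claim, and no smaller a works.

a = 6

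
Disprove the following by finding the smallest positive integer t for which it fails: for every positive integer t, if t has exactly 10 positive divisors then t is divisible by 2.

t = 405

A counterexample is any positive integer t such that t has exactly 10 positive divisors but t is not divisible by 2; we check each in order.
For t = 48, 80, 112, 162, 176, 208, 272, 304, 368 the conclusion holds.
t = 405: τ(405) = 10; 405 mod 2 = 1.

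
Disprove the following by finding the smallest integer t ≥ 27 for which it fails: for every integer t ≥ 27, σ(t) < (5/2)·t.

Check each integer t ≥ 27 in order until the claim fails.
The first 9 eligible values, up to t = 35, all satisfy the conclusion.
t = 36: σ(36) = 91; 91 ≥ 90.
Hence t = 36 is a counterexample.

t = 36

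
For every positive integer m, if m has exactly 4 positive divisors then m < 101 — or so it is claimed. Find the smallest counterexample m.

We need the least positive integer m for which m has exactly 4 positive divisors but the claim fails.
For m = 6, 8, 10, 14, …, 93, 94, 95 the conclusion holds.
m = 106: τ(106) = 4; 106 ≥ 101.

m = 106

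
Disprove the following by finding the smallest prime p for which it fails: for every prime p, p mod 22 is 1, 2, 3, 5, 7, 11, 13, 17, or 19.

p = 31

For p = 2, 3, 5, 7, 11, 13, 17, 19, 23, 29 the conclusion holds.
p = 31: 31 mod 22 = 9 — not in {1, 2, 3, 5, 7, 11, 13, 17, 19}.
Thus p = 31 disproves the claim, and no smaller p works.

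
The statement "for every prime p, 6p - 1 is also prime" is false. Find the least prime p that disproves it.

p = 11

For p = 2, 3, 5, 7 the conclusion holds.
p = 11: 6p - 1 = 65 = 5 × 13, not prime.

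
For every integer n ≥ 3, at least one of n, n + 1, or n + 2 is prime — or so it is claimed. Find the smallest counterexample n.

n = 3: 3 is prime.
n = 4: 5 is prime.
n = 5: 5 is prime.
n = 6: 7 is prime.
n = 7: 7 is prime.
n = 8: 8 = 2 × 4; 9 = 3 × 3; 10 = 2 × 5 — all composite.

n = 8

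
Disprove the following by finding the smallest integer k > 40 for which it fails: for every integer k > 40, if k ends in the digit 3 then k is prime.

k = 63

A counterexample is any integer k > 40 such that k ends in the digit 3 but k is not prime; we check each in order.
k = 43: 43 ends in 3 and is prime.
k = 53: 53 ends in 3 and is prime.
k = 63: 63 ends in 3; 63 = 3 × 21, composite.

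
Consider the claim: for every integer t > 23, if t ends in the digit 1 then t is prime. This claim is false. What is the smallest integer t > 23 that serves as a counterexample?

We need the least integer t > 23 for which t ends in the digit 1 but t is not prime.
For t = 31, 41 the conclusion holds.
t = 51: 51 ends in 1; 51 = 3 × 17, composite.

t = 51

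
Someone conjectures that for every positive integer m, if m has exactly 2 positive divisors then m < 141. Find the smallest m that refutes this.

Check each positive integer m in order until m has exactly 2 positive divisors but the claim fails.
The first 34 eligible values, up to m = 139, all satisfy the conclusion.
m = 149: τ(149) = 2; 149 ≥ 141.

m = 149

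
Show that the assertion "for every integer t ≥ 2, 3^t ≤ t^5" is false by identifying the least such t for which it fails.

t = 11

We need the least integer t ≥ 2 for which 3^t > t^5.
For t = 2, 3, 4, 5, 6, 7, 8, 9, 10 the conclusion holds.
t = 11: 3^t = 177147 and t^5 = 161051, so 177147 > 161051.
Thus t = 11 disproves the claim, and no smaller t works.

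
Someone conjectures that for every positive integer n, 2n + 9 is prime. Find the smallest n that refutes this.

Check each positive integer n in order until 2n + 9 is not prime.
n = 1: 2n + 9 = 11, prime.
n = 2: 2n + 9 = 13, prime.
n = 3: 2n + 9 = 15 = 3 × 5, composite.

n = 3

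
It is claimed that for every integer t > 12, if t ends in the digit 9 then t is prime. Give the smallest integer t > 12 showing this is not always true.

We need the least integer t > 12 for which t ends in the digit 9 but t is not prime.
t = 19: 19 ends in 9 and is prime.
t = 29: 29 ends in 9 and is prime.
t = 39: 39 ends in 9; 39 = 3 × 13, composite.

t = 39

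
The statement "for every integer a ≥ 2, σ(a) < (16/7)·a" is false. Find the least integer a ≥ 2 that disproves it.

a = 12

The first 10 eligible values, up to a = 11, all satisfy the conclusion.
a = 12: σ(12) = 28; 28 ≥ 192/7.
Thus a = 12 disproves the claim, and no smaller a works.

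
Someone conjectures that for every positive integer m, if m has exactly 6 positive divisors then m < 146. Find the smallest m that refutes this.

m = 147

Check each positive integer m in order until m has exactly 6 positive divisors but the claim fails.
The first 19 eligible values, up to m = 124, all satisfy the conclusion.
m = 147: τ(147) = 6; 147 ≥ 146.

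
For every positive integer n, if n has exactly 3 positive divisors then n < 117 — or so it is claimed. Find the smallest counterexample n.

n = 121

We need the least positive integer n for which n has exactly 3 positive divisors but the claim fails.
n = 4: τ(4) = 3; 4 < 117.
n = 9: τ(9) = 3; 9 < 117.
n = 25: τ(25) = 3; 25 < 117.
n = 49: τ(49) = 3; 49 < 117.
n = 121: τ(121) = 3; 121 ≥ 117.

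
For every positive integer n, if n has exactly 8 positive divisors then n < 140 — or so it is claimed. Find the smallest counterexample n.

n = 152

We need the least positive integer n for which n has exactly 8 positive divisors but the claim fails.
For n = 24, 30, 40, 42, …, 135, 136, 138 the conclusion holds.
n = 152: τ(152) = 8; 152 ≥ 140.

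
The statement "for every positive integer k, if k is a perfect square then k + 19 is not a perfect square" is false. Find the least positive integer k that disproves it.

A counterexample is any positive integer k such that k is a perfect square but k + 19 is a perfect square; we check each in order.
The first 8 eligible values, up to k = 64, all satisfy the conclusion.
k = 81: 81 = 9² and 81 + 19 = 100 = 10².
Hence k = 81 is a counterexample.

k = 81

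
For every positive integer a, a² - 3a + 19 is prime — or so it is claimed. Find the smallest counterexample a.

a = 18

For a = 1, 2, 3, 4, …, 15, 16, 17 the conclusion holds.
a = 18: a² - 3a + 19 = 289 = 17 × 17, composite.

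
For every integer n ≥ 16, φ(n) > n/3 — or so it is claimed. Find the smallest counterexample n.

n = 18

Check each integer n ≥ 16 in order until the claim fails.
n = 16: φ(16) = 8 and 16/3 = 16/3, so φ(16) > 16/3.
n = 17: φ(17) = 16 and 17/3 = 17/3, so φ(17) > 17/3.
n = 18: φ(18) = 6 and 18/3 = 6, so φ(18) ≤ 18/3.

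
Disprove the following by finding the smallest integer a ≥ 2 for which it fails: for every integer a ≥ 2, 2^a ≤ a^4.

A counterexample is any integer a ≥ 2 such that 2^a > a^4; we check each in order.
For a = 2, 3, 4, 5, …, 14, 15, 16 the conclusion holds.
a = 17: 2^a = 131072 and a^4 = 83521, so 131072 > 83521.

a = 17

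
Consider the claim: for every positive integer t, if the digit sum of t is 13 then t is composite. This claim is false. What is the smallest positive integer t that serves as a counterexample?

We need the least positive integer t for which the digit sum of t is 13 but t is prime.
For t = 49, 58 the conclusion holds.
t = 67: digit sum 13; 67 is prime, not composite.
So t = 67 is the smallest counterexample.

t = 67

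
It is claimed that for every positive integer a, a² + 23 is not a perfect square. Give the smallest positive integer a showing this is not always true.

We need the least positive integer a for which a² + 23 is a perfect square.
For a = 1, 2, 3, 4, 5, 6, 7, 8, 9, 10 the conclusion holds.
a = 11: 11² + 23 = 144 = 12², a perfect square.
Thus a = 11 disproves the claim, and no smaller a works.

a = 11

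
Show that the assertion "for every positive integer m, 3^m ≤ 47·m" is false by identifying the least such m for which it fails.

We need the least positive integer m for which 3^m > 47·m.
The first 4 eligible values, up to m = 4, all satisfy the conclusion.
m = 5: 3^m = 243 and 47·m = 235, so 243 > 235.
Thus m = 5 disproves the claim, and no smaller m works.

m = 5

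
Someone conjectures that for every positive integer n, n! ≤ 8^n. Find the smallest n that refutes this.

We need the least positive integer n for which n! > 8^n.
For n = 1, 2, 3, 4, …, 17, 18, 19 the conclusion holds.
n = 20: n! = 2432902008176640000 and 8^n = 1152921504606846976, so 2432902008176640000 > 1152921504606846976.
So n = 20 is the smallest counterexample.

n = 20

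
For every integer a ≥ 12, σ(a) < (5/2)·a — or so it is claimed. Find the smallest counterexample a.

a = 24

We need the least integer a ≥ 12 for which the claim fails.
For a = 12, 13, 14, 15, …, 21, 22, 23 the conclusion holds.
a = 24: σ(24) = 60; 60 ≥ 60.
Thus a = 24 disproves the claim, and no smaller a works.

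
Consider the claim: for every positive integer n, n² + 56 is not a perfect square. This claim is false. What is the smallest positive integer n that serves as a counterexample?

n = 5

A counterexample is any positive integer n such that n² + 56 is a perfect square; we check each in order.
For n = 1, 2, 3, 4 the conclusion holds.
n = 5: 5² + 56 = 81 = 9², a perfect square.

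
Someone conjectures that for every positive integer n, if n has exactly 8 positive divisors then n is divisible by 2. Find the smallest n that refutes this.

n = 105

Check each positive integer n in order until n has exactly 8 positive divisors but n is not divisible by 2.
For n = 24, 30, 40, 42, …, 88, 102, 104 the conclusion holds.
n = 105: τ(105) = 8; 105 mod 2 = 1.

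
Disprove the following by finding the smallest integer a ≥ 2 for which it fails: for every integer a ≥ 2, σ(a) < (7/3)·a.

a = 12

We need the least integer a ≥ 2 for which the claim fails.
For a = 2, 3, 4, 5, 6, 7, 8, 9, 10, 11 the conclusion holds.
a = 12: σ(12) = 28; 28 ≥ 28.
So a = 12 is the smallest counterexample.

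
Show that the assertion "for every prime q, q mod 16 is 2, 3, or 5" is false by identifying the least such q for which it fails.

q = 7

We need the least prime q for which the claim fails.
q = 2: 2 mod 16 = 2.
q = 3: 3 mod 16 = 3.
q = 5: 5 mod 16 = 5.
q = 7: 7 mod 16 = 7 — not in {2, 3, 5}.
Hence q = 7 is a counterexample.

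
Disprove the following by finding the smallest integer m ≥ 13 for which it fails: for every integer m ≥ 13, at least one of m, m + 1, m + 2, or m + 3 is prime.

m = 24

Check each integer m ≥ 13 in order until m, m + 1, m + 2, m + 3 are all composite.
The first 11 eligible values, up to m = 23, all satisfy the conclusion.
m = 24: 24 = 2 × 12; 25 = 5 × 5; 26 = 2 × 13; 27 = 3 × 9 — all composite.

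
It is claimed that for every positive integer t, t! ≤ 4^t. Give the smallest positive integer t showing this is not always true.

t = 9

Check each positive integer t in order until t! > 4^t.
For t = 1, 2, 3, 4, 5, 6, 7, 8 the conclusion holds.
t = 9: t! = 362880 and 4^t = 262144, so 362880 > 262144.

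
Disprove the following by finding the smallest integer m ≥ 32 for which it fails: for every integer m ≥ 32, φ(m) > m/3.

A counterexample is any integer m ≥ 32 such that the claim fails; we check each in order.
The first 4 eligible values, up to m = 35, all satisfy the conclusion.
m = 36: φ(36) = 12 and 36/3 = 12, so φ(36) ≤ 36/3.
Hence m = 36 is a counterexample.

m = 36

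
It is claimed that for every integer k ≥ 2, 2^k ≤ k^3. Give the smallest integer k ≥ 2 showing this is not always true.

We need the least integer k ≥ 2 for which 2^k > k^3.
k = 2: 2^k = 4 and k^3 = 8, so 4 ≤ 8.
k = 3: 2^k = 8 and k^3 = 27, so 8 ≤ 27.
k = 4: 2^k = 16 and k^3 = 64, so 16 ≤ 64.
k = 5: 2^k = 32 and k^3 = 125, so 32 ≤ 125.
k = 6: 2^k = 64 and k^3 = 216, so 64 ≤ 216.
k = 7: 2^k = 128 and k^3 = 343, so 128 ≤ 343.
k = 8: 2^k = 256 and k^3 = 512, so 256 ≤ 512.
k = 9: 2^k = 512 and k^3 = 729, so 512 ≤ 729.
k = 10: 2^k = 1024 and k^3 = 1000, so 1024 > 1000.
Hence k = 10 is a counterexample.

k = 10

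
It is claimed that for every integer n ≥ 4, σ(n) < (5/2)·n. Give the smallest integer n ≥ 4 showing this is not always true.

Check each integer n ≥ 4 in order until the claim fails.
The first 20 eligible values, up to n = 23, all satisfy the conclusion.
n = 24: σ(24) = 60; 60 ≥ 60.
So n = 24 is the smallest counterexample.

n = 24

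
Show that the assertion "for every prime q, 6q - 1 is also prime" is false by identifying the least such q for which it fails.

q = 11

We need the least prime q for which 6q - 1 is not prime.
For q = 2, 3, 5, 7 the conclusion holds.
q = 11: 6q - 1 = 65 = 5 × 13, not prime.
Thus q = 11 disproves the claim, and no smaller q works.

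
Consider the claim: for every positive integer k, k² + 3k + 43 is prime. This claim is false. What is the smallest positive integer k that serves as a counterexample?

k = 39

A counterexample is any positive integer k such that k² + 3k + 43 is not prime; we check each in order.
For k = 1, 2, 3, 4, …, 36, 37, 38 the conclusion holds.
k = 39: k² + 3k + 43 = 1681 = 41 × 41, composite.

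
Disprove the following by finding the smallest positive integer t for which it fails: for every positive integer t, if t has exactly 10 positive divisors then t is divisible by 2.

t = 405

Check each positive integer t in order until t has exactly 10 positive divisors but t is not divisible by 2.
For t = 48, 80, 112, 162, 176, 208, 272, 304, 368 the conclusion holds.
t = 405: τ(405) = 10; 405 mod 2 = 1.
Hence t = 405 is a counterexample.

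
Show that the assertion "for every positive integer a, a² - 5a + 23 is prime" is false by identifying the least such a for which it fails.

For a = 1, 2, 3, 4, …, 16, 17, 18 the conclusion holds.
a = 19: a² - 5a + 23 = 289 = 17 × 17, composite.

a = 19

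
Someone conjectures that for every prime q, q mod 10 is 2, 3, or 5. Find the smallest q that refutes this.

q = 7

We need the least prime q for which the claim fails.
q = 2: 2 mod 10 = 2.
q = 3: 3 mod 10 = 3.
q = 5: 5 mod 10 = 5.
q = 7: 7 mod 10 = 7 — not in {2, 3, 5}.
Hence q = 7 is a counterexample.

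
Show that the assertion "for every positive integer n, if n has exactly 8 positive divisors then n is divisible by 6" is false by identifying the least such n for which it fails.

Check each positive integer n in order until n has exactly 8 positive divisors but n is not divisible by 6.
n = 24: τ(24) = 8; 24 mod 6 = 0.
n = 30: τ(30) = 8; 30 mod 6 = 0.
n = 40: τ(40) = 8; 40 mod 6 = 4.

n = 40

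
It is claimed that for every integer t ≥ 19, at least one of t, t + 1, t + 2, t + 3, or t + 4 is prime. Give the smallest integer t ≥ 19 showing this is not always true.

We need the least integer t ≥ 19 for which t, t + 1, t + 2, t + 3, t + 4 are all composite.
t = 19: 19 is prime.
t = 20: 23 is prime.
t = 21: 23 is prime.
t = 22: 23 is prime.
t = 23: 23 is prime.
t = 24: 24 = 2 × 12; 25 = 5 × 5; 26 = 2 × 13; 27 = 3 × 9; 28 = 2 × 14 — all composite.
Hence t = 24 is a counterexample.

t = 24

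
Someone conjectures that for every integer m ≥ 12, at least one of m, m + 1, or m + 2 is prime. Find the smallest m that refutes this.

m = 14

We need the least integer m ≥ 12 for which m, m + 1, m + 2 are all composite.
For m = 12, 13 the conclusion holds.
m = 14: 14 = 2 × 7; 15 = 3 × 5; 16 = 2 × 8 — all composite.
So m = 14 is the smallest counterexample.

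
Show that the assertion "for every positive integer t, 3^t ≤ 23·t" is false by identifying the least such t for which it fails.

Check each positive integer t in order until 3^t > 23·t.
For t = 1, 2, 3, 4 the conclusion holds.
t = 5: 3^t = 243 and 23·t = 115, so 243 > 115.
Thus t = 5 disproves the claim, and no smaller t works.

t = 5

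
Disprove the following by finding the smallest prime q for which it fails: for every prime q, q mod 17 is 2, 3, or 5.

For q = 2, 3, 5 the conclusion holds.
q = 7: 7 mod 17 = 7 — not in {2, 3, 5}.
Thus q = 7 disproves the claim, and no smaller q works.

q = 7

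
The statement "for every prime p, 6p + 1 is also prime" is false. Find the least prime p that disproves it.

p = 19

A counterexample is any prime p such that 6p + 1 is not prime; we check each in order.
p = 2: 6p + 1 = 13, prime.
p = 3: 6p + 1 = 19, prime.
p = 5: 6p + 1 = 31, prime.
p = 7: 6p + 1 = 43, prime.
p = 11: 6p + 1 = 67, prime.
p = 13: 6p + 1 = 79, prime.
p = 17: 6p + 1 = 103, prime.
p = 19: 6p + 1 = 115 = 5 × 23, not prime.
So p = 19 is the smallest counterexample.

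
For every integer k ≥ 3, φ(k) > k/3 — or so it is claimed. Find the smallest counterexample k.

A counterexample is any integer k ≥ 3 such that the claim fails; we check each in order.
For k = 3, 4, 5 the conclusion holds.
k = 6: φ(6) = 2 and 6/3 = 2, so φ(6) ≤ 6/3.

k = 6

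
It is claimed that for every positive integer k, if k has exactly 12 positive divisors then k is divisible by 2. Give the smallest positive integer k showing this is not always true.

k = 315

For k = 60, 72, 84, 90, …, 294, 306, 308 the conclusion holds.
k = 315: τ(315) = 12; 315 mod 2 = 1.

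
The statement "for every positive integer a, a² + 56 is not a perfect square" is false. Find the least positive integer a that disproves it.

For a = 1, 2, 3, 4 the conclusion holds.
a = 5: 5² + 56 = 81 = 9², a perfect square.
Thus a = 5 disproves the claim, and no smaller a works.

a = 5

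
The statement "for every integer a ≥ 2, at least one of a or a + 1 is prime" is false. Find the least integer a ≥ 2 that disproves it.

a = 8

For a = 2, 3, 4, 5, 6, 7 the conclusion holds.
a = 8: 8 = 2 × 4; 9 = 3 × 3 — both composite.
So a = 8 is the smallest counterexample.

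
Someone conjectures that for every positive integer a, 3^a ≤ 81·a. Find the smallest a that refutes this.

The first 5 eligible values, up to a = 5, all satisfy the conclusion.
a = 6: 3^a = 729 and 81·a = 486, so 729 > 486.

a = 6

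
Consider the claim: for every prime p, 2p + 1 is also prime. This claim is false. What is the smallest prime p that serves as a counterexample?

p = 7

For p = 2, 3, 5 the conclusion holds.
p = 7: 2p + 1 = 15 = 3 × 5, not prime.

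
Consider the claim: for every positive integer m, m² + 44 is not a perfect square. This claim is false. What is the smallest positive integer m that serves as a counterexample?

m = 10

A counterexample is any positive integer m such that m² + 44 is a perfect square; we check each in order.
For m = 1, 2, 3, 4, 5, 6, 7, 8, 9 the conclusion holds.
m = 10: 10² + 44 = 144 = 12², a perfect square.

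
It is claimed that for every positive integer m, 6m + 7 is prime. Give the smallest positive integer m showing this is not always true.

m = 3

Check each positive integer m in order until 6m + 7 is not prime.
For m = 1, 2 the conclusion holds.
m = 3: 6m + 7 = 25 = 5 × 5, composite.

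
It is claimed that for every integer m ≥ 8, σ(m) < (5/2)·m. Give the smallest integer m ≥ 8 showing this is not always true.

We need the least integer m ≥ 8 for which the claim fails.
For m = 8, 9, 10, 11, …, 21, 22, 23 the conclusion holds.
m = 24: σ(24) = 60; 60 ≥ 60.
Thus m = 24 disproves the claim, and no smaller m works.

m = 24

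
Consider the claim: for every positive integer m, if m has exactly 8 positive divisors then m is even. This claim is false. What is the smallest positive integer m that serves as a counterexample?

m = 105

For m = 24, 30, 40, 42, …, 88, 102, 104 the conclusion holds.
m = 105: divisors of 105: 1, 3, 5, 7, 15, 21, 35, 105; 105 is odd.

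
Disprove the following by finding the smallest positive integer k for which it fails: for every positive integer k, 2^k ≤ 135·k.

k = 11

The first 10 eligible values, up to k = 10, all satisfy the conclusion.
k = 11: 2^k = 2048 and 135·k = 1485, so 2048 > 1485.
Thus k = 11 disproves the claim, and no smaller k works.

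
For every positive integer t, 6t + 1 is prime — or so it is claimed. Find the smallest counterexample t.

t = 4

A counterexample is any positive integer t such that 6t + 1 is not prime; we check each in order.
t = 1: 6t + 1 = 7, prime.
t = 2: 6t + 1 = 13, prime.
t = 3: 6t + 1 = 19, prime.
t = 4: 6t + 1 = 25 = 5 × 5, composite.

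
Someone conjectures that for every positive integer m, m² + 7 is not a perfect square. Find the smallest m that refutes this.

m = 3

We need the least positive integer m for which m² + 7 is a perfect square.
m = 1: 1² + 7 = 8, not a perfect square.
m = 2: 2² + 7 = 11, not a perfect square.
m = 3: 3² + 7 = 16 = 4², a perfect square.
Hence m = 3 is a counterexample.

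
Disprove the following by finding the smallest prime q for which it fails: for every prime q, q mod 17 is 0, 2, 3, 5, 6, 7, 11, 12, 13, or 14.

q = 43

Check each prime q in order until the claim fails.
The first 13 eligible values, up to q = 41, all satisfy the conclusion.
q = 43: 43 mod 17 = 9 — not in {0, 2, 3, 5, 6, 7, 11, 12, 13, 14}.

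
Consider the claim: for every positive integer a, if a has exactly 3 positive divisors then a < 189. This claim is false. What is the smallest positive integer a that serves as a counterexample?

a = 289

a = 4: τ(4) = 3; 4 < 189.
a = 9: τ(9) = 3; 9 < 189.
a = 25: τ(25) = 3; 25 < 189.
a = 49: τ(49) = 3; 49 < 189.
a = 121: τ(121) = 3; 121 < 189.
a = 169: τ(169) = 3; 169 < 189.
a = 289: τ(289) = 3; 289 ≥ 189.
Hence a = 289 is a counterexample.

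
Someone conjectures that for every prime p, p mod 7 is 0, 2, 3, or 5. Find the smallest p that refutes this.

p = 11

The first 4 eligible values, up to p = 7, all satisfy the conclusion.
p = 11: 11 mod 7 = 4 — not in {0, 2, 3, 5}.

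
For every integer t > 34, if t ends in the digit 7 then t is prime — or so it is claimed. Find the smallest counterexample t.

We need the least integer t > 34 for which t ends in the digit 7 but t is not prime.
t = 37: 37 ends in 7 and is prime.
t = 47: 47 ends in 7 and is prime.
t = 57: 57 ends in 7; 57 = 3 × 19, composite.
Thus t = 57 disproves the claim, and no smaller t works.

t = 57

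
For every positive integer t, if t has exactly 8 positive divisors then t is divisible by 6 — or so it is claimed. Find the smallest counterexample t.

Check each positive integer t in order until t has exactly 8 positive divisors but t is not divisible by 6.
t = 24: τ(24) = 8; 24 mod 6 = 0.
t = 30: τ(30) = 8; 30 mod 6 = 0.
t = 40: τ(40) = 8; 40 mod 6 = 4.

t = 40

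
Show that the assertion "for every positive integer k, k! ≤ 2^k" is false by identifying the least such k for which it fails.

k = 4

k = 1: k! = 1 and 2^k = 2, so 1 ≤ 2.
k = 2: k! = 2 and 2^k = 4, so 2 ≤ 4.
k = 3: k! = 6 and 2^k = 8, so 6 ≤ 8.
k = 4: k! = 24 and 2^k = 16, so 24 > 16.
Thus k = 4 disproves the claim, and no smaller k works.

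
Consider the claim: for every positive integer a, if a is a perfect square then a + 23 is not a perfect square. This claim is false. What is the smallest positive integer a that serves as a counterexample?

The first 10 eligible values, up to a = 100, all satisfy the conclusion.
a = 121: 121 = 11² and 121 + 23 = 144 = 12².

a = 121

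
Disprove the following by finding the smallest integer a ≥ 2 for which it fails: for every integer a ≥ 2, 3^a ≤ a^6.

For a = 2, 3, 4, 5, …, 12, 13, 14 the conclusion holds.
a = 15: 3^a = 14348907 and a^6 = 11390625, so 14348907 > 11390625.
Thus a = 15 disproves the claim, and no smaller a works.

a = 15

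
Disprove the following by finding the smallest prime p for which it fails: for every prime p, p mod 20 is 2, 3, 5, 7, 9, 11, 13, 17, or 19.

p = 41

We need the least prime p for which the claim fails.
The first 12 eligible values, up to p = 37, all satisfy the conclusion.
p = 41: 41 mod 20 = 1 — not in {2, 3, 5, 7, 9, 11, 13, 17, 19}.
So p = 41 is the smallest counterexample.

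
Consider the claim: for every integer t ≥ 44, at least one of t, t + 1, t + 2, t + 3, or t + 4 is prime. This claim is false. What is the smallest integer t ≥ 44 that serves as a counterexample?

A counterexample is any integer t ≥ 44 such that t, t + 1, t + 2, t + 3, t + 4 are all composite; we check each in order.
The first 4 eligible values, up to t = 47, all satisfy the conclusion.
t = 48: 48 = 2 × 24; 49 = 7 × 7; 50 = 2 × 25; 51 = 3 × 17; 52 = 2 × 26 — all composite.

t = 48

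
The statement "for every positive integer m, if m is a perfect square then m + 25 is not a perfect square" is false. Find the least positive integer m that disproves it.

m = 144

For m = 1, 4, 9, 16, …, 81, 100, 121 the conclusion holds.
m = 144: 144 = 12² and 144 + 25 = 169 = 13².
Hence m = 144 is a counterexample.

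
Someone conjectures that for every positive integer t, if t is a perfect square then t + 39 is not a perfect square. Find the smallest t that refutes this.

t = 1: 1 + 39 = 40, not a perfect square.
t = 4: 4 + 39 = 43, not a perfect square.
t = 9: 9 + 39 = 48, not a perfect square.
t = 16: 16 + 39 = 55, not a perfect square.
t = 25: 25 = 5² and 25 + 39 = 64 = 8².

t = 25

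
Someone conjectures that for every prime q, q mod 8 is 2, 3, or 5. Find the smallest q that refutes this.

q = 2: 2 mod 8 = 2.
q = 3: 3 mod 8 = 3.
q = 5: 5 mod 8 = 5.
q = 7: 7 mod 8 = 7 — not in {2, 3, 5}.
Hence q = 7 is a counterexample.

q = 7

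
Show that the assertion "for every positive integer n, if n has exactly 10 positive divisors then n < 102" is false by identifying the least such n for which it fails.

We need the least positive integer n for which n has exactly 10 positive divisors but the claim fails.
n = 48: τ(48) = 10; 48 < 102.
n = 80: τ(80) = 10; 80 < 102.
n = 112: τ(112) = 10; 112 ≥ 102.

n = 112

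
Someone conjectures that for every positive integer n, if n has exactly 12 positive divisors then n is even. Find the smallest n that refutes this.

n = 315

For n = 60, 72, 84, 90, …, 294, 306, 308 the conclusion holds.
n = 315: divisors of 315: 12 divisors; 315 is odd.
Hence n = 315 is a counterexample.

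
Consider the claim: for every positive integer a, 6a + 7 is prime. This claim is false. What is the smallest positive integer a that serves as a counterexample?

A counterexample is any positive integer a such that 6a + 7 is not prime; we check each in order.
a = 1: 6a + 7 = 13, prime.
a = 2: 6a + 7 = 19, prime.
a = 3: 6a + 7 = 25 = 5 × 5, composite.

a = 3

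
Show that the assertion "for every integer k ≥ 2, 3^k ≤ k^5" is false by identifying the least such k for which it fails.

k = 11

Check each integer k ≥ 2 in order until 3^k > k^5.
The first 9 eligible values, up to k = 10, all satisfy the conclusion.
k = 11: 3^k = 177147 and k^5 = 161051, so 177147 > 161051.
So k = 11 is the smallest counterexample.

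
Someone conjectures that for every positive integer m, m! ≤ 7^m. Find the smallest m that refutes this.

We need the least positive integer m for which m! > 7^m.
For m = 1, 2, 3, 4, …, 14, 15, 16 the conclusion holds.
m = 17: m! = 355687428096000 and 7^m = 232630513987207, so 355687428096000 > 232630513987207.
So m = 17 is the smallest counterexample.

m = 17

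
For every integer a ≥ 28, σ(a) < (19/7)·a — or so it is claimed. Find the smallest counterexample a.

a = 60

Check each integer a ≥ 28 in order until the claim fails.
The first 32 eligible values, up to a = 59, all satisfy the conclusion.
a = 60: σ(60) = 168; 168 ≥ 1140/7.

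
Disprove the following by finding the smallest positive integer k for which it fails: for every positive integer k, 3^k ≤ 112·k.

k = 6

Check each positive integer k in order until 3^k > 112·k.
For k = 1, 2, 3, 4, 5 the conclusion holds.
k = 6: 3^k = 729 and 112·k = 672, so 729 > 672.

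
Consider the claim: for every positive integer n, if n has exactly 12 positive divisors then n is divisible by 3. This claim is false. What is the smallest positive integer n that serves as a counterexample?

n = 60: τ(60) = 12; 60 mod 3 = 0.
n = 72: τ(72) = 12; 72 mod 3 = 0.
n = 84: τ(84) = 12; 84 mod 3 = 0.
n = 90: τ(90) = 12; 90 mod 3 = 0.
n = 96: τ(96) = 12; 96 mod 3 = 0.
n = 108: τ(108) = 12; 108 mod 3 = 0.
n = 126: τ(126) = 12; 126 mod 3 = 0.
n = 132: τ(132) = 12; 132 mod 3 = 0.
n = 140: τ(140) = 12; 140 mod 3 = 2.

n = 140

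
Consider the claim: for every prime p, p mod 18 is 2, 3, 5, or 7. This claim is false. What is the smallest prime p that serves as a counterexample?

p = 11

p = 2: 2 mod 18 = 2.
p = 3: 3 mod 18 = 3.
p = 5: 5 mod 18 = 5.
p = 7: 7 mod 18 = 7.
p = 11: 11 mod 18 = 11 — not in {2, 3, 5, 7}.
So p = 11 is the smallest counterexample.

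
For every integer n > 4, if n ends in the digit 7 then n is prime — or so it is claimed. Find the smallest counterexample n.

A counterexample is any integer n > 4 such that n ends in the digit 7 but n is not prime; we check each in order.
n = 7: 7 ends in 7 and is prime.
n = 17: 17 ends in 7 and is prime.
n = 27: 27 ends in 7; 27 = 3 × 9, composite.
So n = 27 is the smallest counterexample.

n = 27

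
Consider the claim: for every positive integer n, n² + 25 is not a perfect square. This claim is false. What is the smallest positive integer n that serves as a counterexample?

For n = 1, 2, 3, 4, …, 9, 10, 11 the conclusion holds.
n = 12: 12² + 25 = 169 = 13², a perfect square.

n = 12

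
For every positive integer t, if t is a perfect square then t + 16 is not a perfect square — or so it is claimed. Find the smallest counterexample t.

t = 9

For t = 1, 4 the conclusion holds.
t = 9: 9 = 3² and 9 + 16 = 25 = 5².
Thus t = 9 disproves the claim, and no smaller t works.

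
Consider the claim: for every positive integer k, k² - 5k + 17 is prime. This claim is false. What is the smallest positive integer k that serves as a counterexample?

A counterexample is any positive integer k such that k² - 5k + 17 is not prime; we check each in order.
The first 12 eligible values, up to k = 12, all satisfy the conclusion.
k = 13: k² - 5k + 17 = 121 = 11 × 11, composite.
Thus k = 13 disproves the claim, and no smaller k works.

k = 13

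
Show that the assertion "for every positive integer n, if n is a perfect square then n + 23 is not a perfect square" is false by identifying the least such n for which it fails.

For n = 1, 4, 9, 16, 25, 36, 49, 64, 81, 100 the conclusion holds.
n = 121: 121 = 11² and 121 + 23 = 144 = 12².

n = 121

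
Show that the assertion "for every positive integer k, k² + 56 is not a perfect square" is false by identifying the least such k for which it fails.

For k = 1, 2, 3, 4 the conclusion holds.
k = 5: 5² + 56 = 81 = 9², a perfect square.
So k = 5 is the smallest counterexample.

k = 5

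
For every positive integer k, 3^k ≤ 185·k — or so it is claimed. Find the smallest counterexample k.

k = 7

A counterexample is any positive integer k such that 3^k > 185·k; we check each in order.
k = 1: 3^k = 3 and 185·k = 185, so 3 ≤ 185.
k = 2: 3^k = 9 and 185·k = 370, so 9 ≤ 370.
k = 3: 3^k = 27 and 185·k = 555, so 27 ≤ 555.
k = 4: 3^k = 81 and 185·k = 740, so 81 ≤ 740.
k = 5: 3^k = 243 and 185·k = 925, so 243 ≤ 925.
k = 6: 3^k = 729 and 185·k = 1110, so 729 ≤ 1110.
k = 7: 3^k = 2187 and 185·k = 1295, so 2187 > 1295.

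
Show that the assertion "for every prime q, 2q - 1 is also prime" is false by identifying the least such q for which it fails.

q = 5

We need the least prime q for which 2q - 1 is not prime.
q = 2: 2q - 1 = 3, prime.
q = 3: 2q - 1 = 5, prime.
q = 5: 2q - 1 = 9 = 3 × 3, not prime.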